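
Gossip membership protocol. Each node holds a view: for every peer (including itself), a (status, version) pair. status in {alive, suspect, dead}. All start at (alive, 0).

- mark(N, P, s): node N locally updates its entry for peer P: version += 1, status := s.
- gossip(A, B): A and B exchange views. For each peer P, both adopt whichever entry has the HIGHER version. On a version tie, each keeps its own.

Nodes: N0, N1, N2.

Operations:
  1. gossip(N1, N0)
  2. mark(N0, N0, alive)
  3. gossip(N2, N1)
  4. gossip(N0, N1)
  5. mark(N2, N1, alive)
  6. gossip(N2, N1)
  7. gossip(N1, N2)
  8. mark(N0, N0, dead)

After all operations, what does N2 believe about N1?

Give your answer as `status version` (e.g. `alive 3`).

Answer: alive 1

Derivation:
Op 1: gossip N1<->N0 -> N1.N0=(alive,v0) N1.N1=(alive,v0) N1.N2=(alive,v0) | N0.N0=(alive,v0) N0.N1=(alive,v0) N0.N2=(alive,v0)
Op 2: N0 marks N0=alive -> (alive,v1)
Op 3: gossip N2<->N1 -> N2.N0=(alive,v0) N2.N1=(alive,v0) N2.N2=(alive,v0) | N1.N0=(alive,v0) N1.N1=(alive,v0) N1.N2=(alive,v0)
Op 4: gossip N0<->N1 -> N0.N0=(alive,v1) N0.N1=(alive,v0) N0.N2=(alive,v0) | N1.N0=(alive,v1) N1.N1=(alive,v0) N1.N2=(alive,v0)
Op 5: N2 marks N1=alive -> (alive,v1)
Op 6: gossip N2<->N1 -> N2.N0=(alive,v1) N2.N1=(alive,v1) N2.N2=(alive,v0) | N1.N0=(alive,v1) N1.N1=(alive,v1) N1.N2=(alive,v0)
Op 7: gossip N1<->N2 -> N1.N0=(alive,v1) N1.N1=(alive,v1) N1.N2=(alive,v0) | N2.N0=(alive,v1) N2.N1=(alive,v1) N2.N2=(alive,v0)
Op 8: N0 marks N0=dead -> (dead,v2)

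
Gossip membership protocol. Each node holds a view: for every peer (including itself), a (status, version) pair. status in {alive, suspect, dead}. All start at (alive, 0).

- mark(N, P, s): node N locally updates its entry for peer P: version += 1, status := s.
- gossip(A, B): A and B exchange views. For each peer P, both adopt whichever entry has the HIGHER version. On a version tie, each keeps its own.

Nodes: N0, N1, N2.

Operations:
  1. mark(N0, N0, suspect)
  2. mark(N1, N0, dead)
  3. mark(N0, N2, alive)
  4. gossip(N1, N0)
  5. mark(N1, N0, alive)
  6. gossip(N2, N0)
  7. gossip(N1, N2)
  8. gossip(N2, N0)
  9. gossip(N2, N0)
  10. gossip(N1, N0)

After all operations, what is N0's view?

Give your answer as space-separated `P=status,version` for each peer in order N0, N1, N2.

Op 1: N0 marks N0=suspect -> (suspect,v1)
Op 2: N1 marks N0=dead -> (dead,v1)
Op 3: N0 marks N2=alive -> (alive,v1)
Op 4: gossip N1<->N0 -> N1.N0=(dead,v1) N1.N1=(alive,v0) N1.N2=(alive,v1) | N0.N0=(suspect,v1) N0.N1=(alive,v0) N0.N2=(alive,v1)
Op 5: N1 marks N0=alive -> (alive,v2)
Op 6: gossip N2<->N0 -> N2.N0=(suspect,v1) N2.N1=(alive,v0) N2.N2=(alive,v1) | N0.N0=(suspect,v1) N0.N1=(alive,v0) N0.N2=(alive,v1)
Op 7: gossip N1<->N2 -> N1.N0=(alive,v2) N1.N1=(alive,v0) N1.N2=(alive,v1) | N2.N0=(alive,v2) N2.N1=(alive,v0) N2.N2=(alive,v1)
Op 8: gossip N2<->N0 -> N2.N0=(alive,v2) N2.N1=(alive,v0) N2.N2=(alive,v1) | N0.N0=(alive,v2) N0.N1=(alive,v0) N0.N2=(alive,v1)
Op 9: gossip N2<->N0 -> N2.N0=(alive,v2) N2.N1=(alive,v0) N2.N2=(alive,v1) | N0.N0=(alive,v2) N0.N1=(alive,v0) N0.N2=(alive,v1)
Op 10: gossip N1<->N0 -> N1.N0=(alive,v2) N1.N1=(alive,v0) N1.N2=(alive,v1) | N0.N0=(alive,v2) N0.N1=(alive,v0) N0.N2=(alive,v1)

Answer: N0=alive,2 N1=alive,0 N2=alive,1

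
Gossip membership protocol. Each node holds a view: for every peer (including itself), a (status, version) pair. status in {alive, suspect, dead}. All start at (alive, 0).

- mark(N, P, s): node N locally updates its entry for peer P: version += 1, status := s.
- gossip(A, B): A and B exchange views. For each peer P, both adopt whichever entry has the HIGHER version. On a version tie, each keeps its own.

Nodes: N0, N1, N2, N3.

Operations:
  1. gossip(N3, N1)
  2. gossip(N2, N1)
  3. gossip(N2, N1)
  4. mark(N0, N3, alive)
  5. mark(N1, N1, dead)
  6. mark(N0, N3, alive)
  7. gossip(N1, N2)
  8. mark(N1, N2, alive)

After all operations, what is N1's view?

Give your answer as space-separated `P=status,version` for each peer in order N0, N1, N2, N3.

Op 1: gossip N3<->N1 -> N3.N0=(alive,v0) N3.N1=(alive,v0) N3.N2=(alive,v0) N3.N3=(alive,v0) | N1.N0=(alive,v0) N1.N1=(alive,v0) N1.N2=(alive,v0) N1.N3=(alive,v0)
Op 2: gossip N2<->N1 -> N2.N0=(alive,v0) N2.N1=(alive,v0) N2.N2=(alive,v0) N2.N3=(alive,v0) | N1.N0=(alive,v0) N1.N1=(alive,v0) N1.N2=(alive,v0) N1.N3=(alive,v0)
Op 3: gossip N2<->N1 -> N2.N0=(alive,v0) N2.N1=(alive,v0) N2.N2=(alive,v0) N2.N3=(alive,v0) | N1.N0=(alive,v0) N1.N1=(alive,v0) N1.N2=(alive,v0) N1.N3=(alive,v0)
Op 4: N0 marks N3=alive -> (alive,v1)
Op 5: N1 marks N1=dead -> (dead,v1)
Op 6: N0 marks N3=alive -> (alive,v2)
Op 7: gossip N1<->N2 -> N1.N0=(alive,v0) N1.N1=(dead,v1) N1.N2=(alive,v0) N1.N3=(alive,v0) | N2.N0=(alive,v0) N2.N1=(dead,v1) N2.N2=(alive,v0) N2.N3=(alive,v0)
Op 8: N1 marks N2=alive -> (alive,v1)

Answer: N0=alive,0 N1=dead,1 N2=alive,1 N3=alive,0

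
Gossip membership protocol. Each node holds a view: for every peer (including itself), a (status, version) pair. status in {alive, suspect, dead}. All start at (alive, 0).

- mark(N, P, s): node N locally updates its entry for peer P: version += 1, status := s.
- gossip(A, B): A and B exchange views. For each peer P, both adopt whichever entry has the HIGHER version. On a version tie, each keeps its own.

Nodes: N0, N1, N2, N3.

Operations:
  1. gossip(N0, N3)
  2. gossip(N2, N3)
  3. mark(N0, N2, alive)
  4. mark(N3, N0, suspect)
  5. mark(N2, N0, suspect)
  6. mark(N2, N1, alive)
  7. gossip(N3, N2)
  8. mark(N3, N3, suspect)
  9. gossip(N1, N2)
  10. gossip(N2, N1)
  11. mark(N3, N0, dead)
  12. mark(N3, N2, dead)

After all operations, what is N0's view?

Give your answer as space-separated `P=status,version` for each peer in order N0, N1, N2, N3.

Answer: N0=alive,0 N1=alive,0 N2=alive,1 N3=alive,0

Derivation:
Op 1: gossip N0<->N3 -> N0.N0=(alive,v0) N0.N1=(alive,v0) N0.N2=(alive,v0) N0.N3=(alive,v0) | N3.N0=(alive,v0) N3.N1=(alive,v0) N3.N2=(alive,v0) N3.N3=(alive,v0)
Op 2: gossip N2<->N3 -> N2.N0=(alive,v0) N2.N1=(alive,v0) N2.N2=(alive,v0) N2.N3=(alive,v0) | N3.N0=(alive,v0) N3.N1=(alive,v0) N3.N2=(alive,v0) N3.N3=(alive,v0)
Op 3: N0 marks N2=alive -> (alive,v1)
Op 4: N3 marks N0=suspect -> (suspect,v1)
Op 5: N2 marks N0=suspect -> (suspect,v1)
Op 6: N2 marks N1=alive -> (alive,v1)
Op 7: gossip N3<->N2 -> N3.N0=(suspect,v1) N3.N1=(alive,v1) N3.N2=(alive,v0) N3.N3=(alive,v0) | N2.N0=(suspect,v1) N2.N1=(alive,v1) N2.N2=(alive,v0) N2.N3=(alive,v0)
Op 8: N3 marks N3=suspect -> (suspect,v1)
Op 9: gossip N1<->N2 -> N1.N0=(suspect,v1) N1.N1=(alive,v1) N1.N2=(alive,v0) N1.N3=(alive,v0) | N2.N0=(suspect,v1) N2.N1=(alive,v1) N2.N2=(alive,v0) N2.N3=(alive,v0)
Op 10: gossip N2<->N1 -> N2.N0=(suspect,v1) N2.N1=(alive,v1) N2.N2=(alive,v0) N2.N3=(alive,v0) | N1.N0=(suspect,v1) N1.N1=(alive,v1) N1.N2=(alive,v0) N1.N3=(alive,v0)
Op 11: N3 marks N0=dead -> (dead,v2)
Op 12: N3 marks N2=dead -> (dead,v1)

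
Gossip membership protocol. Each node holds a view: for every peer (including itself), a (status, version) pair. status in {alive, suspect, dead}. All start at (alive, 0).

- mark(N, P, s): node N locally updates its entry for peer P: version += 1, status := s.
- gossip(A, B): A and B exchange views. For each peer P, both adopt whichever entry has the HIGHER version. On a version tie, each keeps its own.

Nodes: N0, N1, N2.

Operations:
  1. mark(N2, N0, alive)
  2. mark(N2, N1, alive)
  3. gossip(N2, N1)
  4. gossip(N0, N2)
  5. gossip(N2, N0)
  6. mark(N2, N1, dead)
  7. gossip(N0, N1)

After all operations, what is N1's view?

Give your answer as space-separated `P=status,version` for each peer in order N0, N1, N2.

Op 1: N2 marks N0=alive -> (alive,v1)
Op 2: N2 marks N1=alive -> (alive,v1)
Op 3: gossip N2<->N1 -> N2.N0=(alive,v1) N2.N1=(alive,v1) N2.N2=(alive,v0) | N1.N0=(alive,v1) N1.N1=(alive,v1) N1.N2=(alive,v0)
Op 4: gossip N0<->N2 -> N0.N0=(alive,v1) N0.N1=(alive,v1) N0.N2=(alive,v0) | N2.N0=(alive,v1) N2.N1=(alive,v1) N2.N2=(alive,v0)
Op 5: gossip N2<->N0 -> N2.N0=(alive,v1) N2.N1=(alive,v1) N2.N2=(alive,v0) | N0.N0=(alive,v1) N0.N1=(alive,v1) N0.N2=(alive,v0)
Op 6: N2 marks N1=dead -> (dead,v2)
Op 7: gossip N0<->N1 -> N0.N0=(alive,v1) N0.N1=(alive,v1) N0.N2=(alive,v0) | N1.N0=(alive,v1) N1.N1=(alive,v1) N1.N2=(alive,v0)

Answer: N0=alive,1 N1=alive,1 N2=alive,0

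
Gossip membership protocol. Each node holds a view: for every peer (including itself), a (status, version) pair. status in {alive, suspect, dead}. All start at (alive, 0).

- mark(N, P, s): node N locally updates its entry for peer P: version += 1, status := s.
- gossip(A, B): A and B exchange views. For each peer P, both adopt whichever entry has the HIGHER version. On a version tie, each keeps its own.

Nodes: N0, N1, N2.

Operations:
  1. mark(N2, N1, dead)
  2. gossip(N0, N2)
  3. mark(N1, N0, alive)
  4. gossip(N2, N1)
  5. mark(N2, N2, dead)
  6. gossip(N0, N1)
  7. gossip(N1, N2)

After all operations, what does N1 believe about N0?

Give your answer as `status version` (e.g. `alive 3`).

Op 1: N2 marks N1=dead -> (dead,v1)
Op 2: gossip N0<->N2 -> N0.N0=(alive,v0) N0.N1=(dead,v1) N0.N2=(alive,v0) | N2.N0=(alive,v0) N2.N1=(dead,v1) N2.N2=(alive,v0)
Op 3: N1 marks N0=alive -> (alive,v1)
Op 4: gossip N2<->N1 -> N2.N0=(alive,v1) N2.N1=(dead,v1) N2.N2=(alive,v0) | N1.N0=(alive,v1) N1.N1=(dead,v1) N1.N2=(alive,v0)
Op 5: N2 marks N2=dead -> (dead,v1)
Op 6: gossip N0<->N1 -> N0.N0=(alive,v1) N0.N1=(dead,v1) N0.N2=(alive,v0) | N1.N0=(alive,v1) N1.N1=(dead,v1) N1.N2=(alive,v0)
Op 7: gossip N1<->N2 -> N1.N0=(alive,v1) N1.N1=(dead,v1) N1.N2=(dead,v1) | N2.N0=(alive,v1) N2.N1=(dead,v1) N2.N2=(dead,v1)

Answer: alive 1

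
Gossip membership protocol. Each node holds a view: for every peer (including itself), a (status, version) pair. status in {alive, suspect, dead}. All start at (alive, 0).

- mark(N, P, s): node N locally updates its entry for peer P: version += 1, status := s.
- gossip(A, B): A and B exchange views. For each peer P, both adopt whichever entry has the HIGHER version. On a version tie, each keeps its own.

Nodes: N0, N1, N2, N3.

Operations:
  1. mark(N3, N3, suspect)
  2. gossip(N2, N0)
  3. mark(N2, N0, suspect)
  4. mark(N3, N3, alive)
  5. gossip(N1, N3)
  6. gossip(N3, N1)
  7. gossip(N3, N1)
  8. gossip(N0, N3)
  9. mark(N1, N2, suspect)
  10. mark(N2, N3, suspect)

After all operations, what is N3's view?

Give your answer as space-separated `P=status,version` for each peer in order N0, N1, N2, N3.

Op 1: N3 marks N3=suspect -> (suspect,v1)
Op 2: gossip N2<->N0 -> N2.N0=(alive,v0) N2.N1=(alive,v0) N2.N2=(alive,v0) N2.N3=(alive,v0) | N0.N0=(alive,v0) N0.N1=(alive,v0) N0.N2=(alive,v0) N0.N3=(alive,v0)
Op 3: N2 marks N0=suspect -> (suspect,v1)
Op 4: N3 marks N3=alive -> (alive,v2)
Op 5: gossip N1<->N3 -> N1.N0=(alive,v0) N1.N1=(alive,v0) N1.N2=(alive,v0) N1.N3=(alive,v2) | N3.N0=(alive,v0) N3.N1=(alive,v0) N3.N2=(alive,v0) N3.N3=(alive,v2)
Op 6: gossip N3<->N1 -> N3.N0=(alive,v0) N3.N1=(alive,v0) N3.N2=(alive,v0) N3.N3=(alive,v2) | N1.N0=(alive,v0) N1.N1=(alive,v0) N1.N2=(alive,v0) N1.N3=(alive,v2)
Op 7: gossip N3<->N1 -> N3.N0=(alive,v0) N3.N1=(alive,v0) N3.N2=(alive,v0) N3.N3=(alive,v2) | N1.N0=(alive,v0) N1.N1=(alive,v0) N1.N2=(alive,v0) N1.N3=(alive,v2)
Op 8: gossip N0<->N3 -> N0.N0=(alive,v0) N0.N1=(alive,v0) N0.N2=(alive,v0) N0.N3=(alive,v2) | N3.N0=(alive,v0) N3.N1=(alive,v0) N3.N2=(alive,v0) N3.N3=(alive,v2)
Op 9: N1 marks N2=suspect -> (suspect,v1)
Op 10: N2 marks N3=suspect -> (suspect,v1)

Answer: N0=alive,0 N1=alive,0 N2=alive,0 N3=alive,2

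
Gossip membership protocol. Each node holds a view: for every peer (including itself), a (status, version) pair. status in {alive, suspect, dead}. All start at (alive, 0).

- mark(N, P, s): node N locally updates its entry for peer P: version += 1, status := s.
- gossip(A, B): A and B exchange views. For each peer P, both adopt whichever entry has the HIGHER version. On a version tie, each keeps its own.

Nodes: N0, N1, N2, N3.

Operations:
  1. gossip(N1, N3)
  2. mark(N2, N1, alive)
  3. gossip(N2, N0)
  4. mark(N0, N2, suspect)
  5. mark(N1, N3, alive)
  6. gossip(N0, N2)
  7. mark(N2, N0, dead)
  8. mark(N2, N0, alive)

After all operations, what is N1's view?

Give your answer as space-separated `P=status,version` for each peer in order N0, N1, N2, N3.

Answer: N0=alive,0 N1=alive,0 N2=alive,0 N3=alive,1

Derivation:
Op 1: gossip N1<->N3 -> N1.N0=(alive,v0) N1.N1=(alive,v0) N1.N2=(alive,v0) N1.N3=(alive,v0) | N3.N0=(alive,v0) N3.N1=(alive,v0) N3.N2=(alive,v0) N3.N3=(alive,v0)
Op 2: N2 marks N1=alive -> (alive,v1)
Op 3: gossip N2<->N0 -> N2.N0=(alive,v0) N2.N1=(alive,v1) N2.N2=(alive,v0) N2.N3=(alive,v0) | N0.N0=(alive,v0) N0.N1=(alive,v1) N0.N2=(alive,v0) N0.N3=(alive,v0)
Op 4: N0 marks N2=suspect -> (suspect,v1)
Op 5: N1 marks N3=alive -> (alive,v1)
Op 6: gossip N0<->N2 -> N0.N0=(alive,v0) N0.N1=(alive,v1) N0.N2=(suspect,v1) N0.N3=(alive,v0) | N2.N0=(alive,v0) N2.N1=(alive,v1) N2.N2=(suspect,v1) N2.N3=(alive,v0)
Op 7: N2 marks N0=dead -> (dead,v1)
Op 8: N2 marks N0=alive -> (alive,v2)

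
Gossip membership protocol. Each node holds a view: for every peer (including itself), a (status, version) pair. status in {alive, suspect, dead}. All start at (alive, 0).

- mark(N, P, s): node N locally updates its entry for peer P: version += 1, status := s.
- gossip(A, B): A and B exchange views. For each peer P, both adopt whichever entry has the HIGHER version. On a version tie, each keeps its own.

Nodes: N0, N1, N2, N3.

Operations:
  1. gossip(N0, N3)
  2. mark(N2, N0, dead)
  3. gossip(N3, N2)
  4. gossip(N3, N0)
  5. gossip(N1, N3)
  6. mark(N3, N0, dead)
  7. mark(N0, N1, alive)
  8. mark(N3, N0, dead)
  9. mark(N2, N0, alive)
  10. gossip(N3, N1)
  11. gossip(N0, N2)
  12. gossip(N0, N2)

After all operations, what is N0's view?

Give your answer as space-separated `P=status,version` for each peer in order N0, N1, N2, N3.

Op 1: gossip N0<->N3 -> N0.N0=(alive,v0) N0.N1=(alive,v0) N0.N2=(alive,v0) N0.N3=(alive,v0) | N3.N0=(alive,v0) N3.N1=(alive,v0) N3.N2=(alive,v0) N3.N3=(alive,v0)
Op 2: N2 marks N0=dead -> (dead,v1)
Op 3: gossip N3<->N2 -> N3.N0=(dead,v1) N3.N1=(alive,v0) N3.N2=(alive,v0) N3.N3=(alive,v0) | N2.N0=(dead,v1) N2.N1=(alive,v0) N2.N2=(alive,v0) N2.N3=(alive,v0)
Op 4: gossip N3<->N0 -> N3.N0=(dead,v1) N3.N1=(alive,v0) N3.N2=(alive,v0) N3.N3=(alive,v0) | N0.N0=(dead,v1) N0.N1=(alive,v0) N0.N2=(alive,v0) N0.N3=(alive,v0)
Op 5: gossip N1<->N3 -> N1.N0=(dead,v1) N1.N1=(alive,v0) N1.N2=(alive,v0) N1.N3=(alive,v0) | N3.N0=(dead,v1) N3.N1=(alive,v0) N3.N2=(alive,v0) N3.N3=(alive,v0)
Op 6: N3 marks N0=dead -> (dead,v2)
Op 7: N0 marks N1=alive -> (alive,v1)
Op 8: N3 marks N0=dead -> (dead,v3)
Op 9: N2 marks N0=alive -> (alive,v2)
Op 10: gossip N3<->N1 -> N3.N0=(dead,v3) N3.N1=(alive,v0) N3.N2=(alive,v0) N3.N3=(alive,v0) | N1.N0=(dead,v3) N1.N1=(alive,v0) N1.N2=(alive,v0) N1.N3=(alive,v0)
Op 11: gossip N0<->N2 -> N0.N0=(alive,v2) N0.N1=(alive,v1) N0.N2=(alive,v0) N0.N3=(alive,v0) | N2.N0=(alive,v2) N2.N1=(alive,v1) N2.N2=(alive,v0) N2.N3=(alive,v0)
Op 12: gossip N0<->N2 -> N0.N0=(alive,v2) N0.N1=(alive,v1) N0.N2=(alive,v0) N0.N3=(alive,v0) | N2.N0=(alive,v2) N2.N1=(alive,v1) N2.N2=(alive,v0) N2.N3=(alive,v0)

Answer: N0=alive,2 N1=alive,1 N2=alive,0 N3=alive,0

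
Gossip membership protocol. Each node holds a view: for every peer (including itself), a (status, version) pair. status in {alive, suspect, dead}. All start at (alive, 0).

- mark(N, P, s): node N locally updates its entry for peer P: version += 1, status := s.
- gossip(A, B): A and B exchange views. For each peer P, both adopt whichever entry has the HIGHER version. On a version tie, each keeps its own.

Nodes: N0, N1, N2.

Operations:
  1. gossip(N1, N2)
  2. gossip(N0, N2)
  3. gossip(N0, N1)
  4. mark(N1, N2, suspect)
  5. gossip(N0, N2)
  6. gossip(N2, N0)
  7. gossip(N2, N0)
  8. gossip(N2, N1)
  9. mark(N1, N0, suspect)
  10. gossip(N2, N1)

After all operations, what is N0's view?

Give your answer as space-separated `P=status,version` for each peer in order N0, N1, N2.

Answer: N0=alive,0 N1=alive,0 N2=alive,0

Derivation:
Op 1: gossip N1<->N2 -> N1.N0=(alive,v0) N1.N1=(alive,v0) N1.N2=(alive,v0) | N2.N0=(alive,v0) N2.N1=(alive,v0) N2.N2=(alive,v0)
Op 2: gossip N0<->N2 -> N0.N0=(alive,v0) N0.N1=(alive,v0) N0.N2=(alive,v0) | N2.N0=(alive,v0) N2.N1=(alive,v0) N2.N2=(alive,v0)
Op 3: gossip N0<->N1 -> N0.N0=(alive,v0) N0.N1=(alive,v0) N0.N2=(alive,v0) | N1.N0=(alive,v0) N1.N1=(alive,v0) N1.N2=(alive,v0)
Op 4: N1 marks N2=suspect -> (suspect,v1)
Op 5: gossip N0<->N2 -> N0.N0=(alive,v0) N0.N1=(alive,v0) N0.N2=(alive,v0) | N2.N0=(alive,v0) N2.N1=(alive,v0) N2.N2=(alive,v0)
Op 6: gossip N2<->N0 -> N2.N0=(alive,v0) N2.N1=(alive,v0) N2.N2=(alive,v0) | N0.N0=(alive,v0) N0.N1=(alive,v0) N0.N2=(alive,v0)
Op 7: gossip N2<->N0 -> N2.N0=(alive,v0) N2.N1=(alive,v0) N2.N2=(alive,v0) | N0.N0=(alive,v0) N0.N1=(alive,v0) N0.N2=(alive,v0)
Op 8: gossip N2<->N1 -> N2.N0=(alive,v0) N2.N1=(alive,v0) N2.N2=(suspect,v1) | N1.N0=(alive,v0) N1.N1=(alive,v0) N1.N2=(suspect,v1)
Op 9: N1 marks N0=suspect -> (suspect,v1)
Op 10: gossip N2<->N1 -> N2.N0=(suspect,v1) N2.N1=(alive,v0) N2.N2=(suspect,v1) | N1.N0=(suspect,v1) N1.N1=(alive,v0) N1.N2=(suspect,v1)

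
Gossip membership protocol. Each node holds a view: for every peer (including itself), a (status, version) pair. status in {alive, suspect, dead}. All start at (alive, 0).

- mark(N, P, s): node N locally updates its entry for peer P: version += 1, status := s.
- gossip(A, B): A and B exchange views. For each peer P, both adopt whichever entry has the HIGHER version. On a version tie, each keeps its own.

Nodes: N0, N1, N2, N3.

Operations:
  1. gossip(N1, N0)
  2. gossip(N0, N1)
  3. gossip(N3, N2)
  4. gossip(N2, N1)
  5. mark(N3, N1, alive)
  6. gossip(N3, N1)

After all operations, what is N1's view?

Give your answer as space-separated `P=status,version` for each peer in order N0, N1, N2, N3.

Answer: N0=alive,0 N1=alive,1 N2=alive,0 N3=alive,0

Derivation:
Op 1: gossip N1<->N0 -> N1.N0=(alive,v0) N1.N1=(alive,v0) N1.N2=(alive,v0) N1.N3=(alive,v0) | N0.N0=(alive,v0) N0.N1=(alive,v0) N0.N2=(alive,v0) N0.N3=(alive,v0)
Op 2: gossip N0<->N1 -> N0.N0=(alive,v0) N0.N1=(alive,v0) N0.N2=(alive,v0) N0.N3=(alive,v0) | N1.N0=(alive,v0) N1.N1=(alive,v0) N1.N2=(alive,v0) N1.N3=(alive,v0)
Op 3: gossip N3<->N2 -> N3.N0=(alive,v0) N3.N1=(alive,v0) N3.N2=(alive,v0) N3.N3=(alive,v0) | N2.N0=(alive,v0) N2.N1=(alive,v0) N2.N2=(alive,v0) N2.N3=(alive,v0)
Op 4: gossip N2<->N1 -> N2.N0=(alive,v0) N2.N1=(alive,v0) N2.N2=(alive,v0) N2.N3=(alive,v0) | N1.N0=(alive,v0) N1.N1=(alive,v0) N1.N2=(alive,v0) N1.N3=(alive,v0)
Op 5: N3 marks N1=alive -> (alive,v1)
Op 6: gossip N3<->N1 -> N3.N0=(alive,v0) N3.N1=(alive,v1) N3.N2=(alive,v0) N3.N3=(alive,v0) | N1.N0=(alive,v0) N1.N1=(alive,v1) N1.N2=(alive,v0) N1.N3=(alive,v0)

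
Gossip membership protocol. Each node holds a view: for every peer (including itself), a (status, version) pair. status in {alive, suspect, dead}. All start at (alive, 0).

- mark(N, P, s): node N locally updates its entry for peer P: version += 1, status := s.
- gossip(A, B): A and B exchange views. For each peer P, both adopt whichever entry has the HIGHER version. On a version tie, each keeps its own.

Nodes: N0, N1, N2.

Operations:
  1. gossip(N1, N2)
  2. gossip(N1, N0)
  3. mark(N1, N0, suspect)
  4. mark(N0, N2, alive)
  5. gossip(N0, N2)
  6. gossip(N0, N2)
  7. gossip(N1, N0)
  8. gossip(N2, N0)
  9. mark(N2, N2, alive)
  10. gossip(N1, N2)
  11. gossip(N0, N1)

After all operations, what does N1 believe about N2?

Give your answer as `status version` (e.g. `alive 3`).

Op 1: gossip N1<->N2 -> N1.N0=(alive,v0) N1.N1=(alive,v0) N1.N2=(alive,v0) | N2.N0=(alive,v0) N2.N1=(alive,v0) N2.N2=(alive,v0)
Op 2: gossip N1<->N0 -> N1.N0=(alive,v0) N1.N1=(alive,v0) N1.N2=(alive,v0) | N0.N0=(alive,v0) N0.N1=(alive,v0) N0.N2=(alive,v0)
Op 3: N1 marks N0=suspect -> (suspect,v1)
Op 4: N0 marks N2=alive -> (alive,v1)
Op 5: gossip N0<->N2 -> N0.N0=(alive,v0) N0.N1=(alive,v0) N0.N2=(alive,v1) | N2.N0=(alive,v0) N2.N1=(alive,v0) N2.N2=(alive,v1)
Op 6: gossip N0<->N2 -> N0.N0=(alive,v0) N0.N1=(alive,v0) N0.N2=(alive,v1) | N2.N0=(alive,v0) N2.N1=(alive,v0) N2.N2=(alive,v1)
Op 7: gossip N1<->N0 -> N1.N0=(suspect,v1) N1.N1=(alive,v0) N1.N2=(alive,v1) | N0.N0=(suspect,v1) N0.N1=(alive,v0) N0.N2=(alive,v1)
Op 8: gossip N2<->N0 -> N2.N0=(suspect,v1) N2.N1=(alive,v0) N2.N2=(alive,v1) | N0.N0=(suspect,v1) N0.N1=(alive,v0) N0.N2=(alive,v1)
Op 9: N2 marks N2=alive -> (alive,v2)
Op 10: gossip N1<->N2 -> N1.N0=(suspect,v1) N1.N1=(alive,v0) N1.N2=(alive,v2) | N2.N0=(suspect,v1) N2.N1=(alive,v0) N2.N2=(alive,v2)
Op 11: gossip N0<->N1 -> N0.N0=(suspect,v1) N0.N1=(alive,v0) N0.N2=(alive,v2) | N1.N0=(suspect,v1) N1.N1=(alive,v0) N1.N2=(alive,v2)

Answer: alive 2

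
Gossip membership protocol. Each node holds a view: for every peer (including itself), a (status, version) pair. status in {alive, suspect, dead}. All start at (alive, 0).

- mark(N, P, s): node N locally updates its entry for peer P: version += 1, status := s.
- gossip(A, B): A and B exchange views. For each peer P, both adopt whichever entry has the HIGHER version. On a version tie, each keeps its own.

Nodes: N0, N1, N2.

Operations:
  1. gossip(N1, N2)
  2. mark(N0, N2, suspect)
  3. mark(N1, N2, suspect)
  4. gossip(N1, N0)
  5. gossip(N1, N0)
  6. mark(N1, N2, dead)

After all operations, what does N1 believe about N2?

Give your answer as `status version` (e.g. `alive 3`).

Op 1: gossip N1<->N2 -> N1.N0=(alive,v0) N1.N1=(alive,v0) N1.N2=(alive,v0) | N2.N0=(alive,v0) N2.N1=(alive,v0) N2.N2=(alive,v0)
Op 2: N0 marks N2=suspect -> (suspect,v1)
Op 3: N1 marks N2=suspect -> (suspect,v1)
Op 4: gossip N1<->N0 -> N1.N0=(alive,v0) N1.N1=(alive,v0) N1.N2=(suspect,v1) | N0.N0=(alive,v0) N0.N1=(alive,v0) N0.N2=(suspect,v1)
Op 5: gossip N1<->N0 -> N1.N0=(alive,v0) N1.N1=(alive,v0) N1.N2=(suspect,v1) | N0.N0=(alive,v0) N0.N1=(alive,v0) N0.N2=(suspect,v1)
Op 6: N1 marks N2=dead -> (dead,v2)

Answer: dead 2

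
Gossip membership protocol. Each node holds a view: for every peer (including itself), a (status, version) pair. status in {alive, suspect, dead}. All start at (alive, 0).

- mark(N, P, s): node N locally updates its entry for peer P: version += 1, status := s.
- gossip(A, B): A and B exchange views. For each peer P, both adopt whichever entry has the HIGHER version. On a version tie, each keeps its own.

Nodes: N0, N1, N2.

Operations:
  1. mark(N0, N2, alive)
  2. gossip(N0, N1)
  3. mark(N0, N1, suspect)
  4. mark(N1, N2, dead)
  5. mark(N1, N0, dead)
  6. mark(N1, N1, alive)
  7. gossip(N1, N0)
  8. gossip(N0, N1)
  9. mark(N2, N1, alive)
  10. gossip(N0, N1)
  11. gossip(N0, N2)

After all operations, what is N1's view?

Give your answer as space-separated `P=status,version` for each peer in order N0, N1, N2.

Op 1: N0 marks N2=alive -> (alive,v1)
Op 2: gossip N0<->N1 -> N0.N0=(alive,v0) N0.N1=(alive,v0) N0.N2=(alive,v1) | N1.N0=(alive,v0) N1.N1=(alive,v0) N1.N2=(alive,v1)
Op 3: N0 marks N1=suspect -> (suspect,v1)
Op 4: N1 marks N2=dead -> (dead,v2)
Op 5: N1 marks N0=dead -> (dead,v1)
Op 6: N1 marks N1=alive -> (alive,v1)
Op 7: gossip N1<->N0 -> N1.N0=(dead,v1) N1.N1=(alive,v1) N1.N2=(dead,v2) | N0.N0=(dead,v1) N0.N1=(suspect,v1) N0.N2=(dead,v2)
Op 8: gossip N0<->N1 -> N0.N0=(dead,v1) N0.N1=(suspect,v1) N0.N2=(dead,v2) | N1.N0=(dead,v1) N1.N1=(alive,v1) N1.N2=(dead,v2)
Op 9: N2 marks N1=alive -> (alive,v1)
Op 10: gossip N0<->N1 -> N0.N0=(dead,v1) N0.N1=(suspect,v1) N0.N2=(dead,v2) | N1.N0=(dead,v1) N1.N1=(alive,v1) N1.N2=(dead,v2)
Op 11: gossip N0<->N2 -> N0.N0=(dead,v1) N0.N1=(suspect,v1) N0.N2=(dead,v2) | N2.N0=(dead,v1) N2.N1=(alive,v1) N2.N2=(dead,v2)

Answer: N0=dead,1 N1=alive,1 N2=dead,2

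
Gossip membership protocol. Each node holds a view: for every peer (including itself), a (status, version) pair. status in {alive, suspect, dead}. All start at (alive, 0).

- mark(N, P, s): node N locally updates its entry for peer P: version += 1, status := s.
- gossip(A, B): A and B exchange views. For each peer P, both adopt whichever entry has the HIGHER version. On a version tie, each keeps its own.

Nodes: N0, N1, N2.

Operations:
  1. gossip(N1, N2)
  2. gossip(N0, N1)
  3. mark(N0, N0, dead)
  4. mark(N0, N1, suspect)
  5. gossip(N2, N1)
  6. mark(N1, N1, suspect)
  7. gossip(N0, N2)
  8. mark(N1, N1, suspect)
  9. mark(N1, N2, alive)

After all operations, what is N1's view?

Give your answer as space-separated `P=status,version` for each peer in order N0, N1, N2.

Op 1: gossip N1<->N2 -> N1.N0=(alive,v0) N1.N1=(alive,v0) N1.N2=(alive,v0) | N2.N0=(alive,v0) N2.N1=(alive,v0) N2.N2=(alive,v0)
Op 2: gossip N0<->N1 -> N0.N0=(alive,v0) N0.N1=(alive,v0) N0.N2=(alive,v0) | N1.N0=(alive,v0) N1.N1=(alive,v0) N1.N2=(alive,v0)
Op 3: N0 marks N0=dead -> (dead,v1)
Op 4: N0 marks N1=suspect -> (suspect,v1)
Op 5: gossip N2<->N1 -> N2.N0=(alive,v0) N2.N1=(alive,v0) N2.N2=(alive,v0) | N1.N0=(alive,v0) N1.N1=(alive,v0) N1.N2=(alive,v0)
Op 6: N1 marks N1=suspect -> (suspect,v1)
Op 7: gossip N0<->N2 -> N0.N0=(dead,v1) N0.N1=(suspect,v1) N0.N2=(alive,v0) | N2.N0=(dead,v1) N2.N1=(suspect,v1) N2.N2=(alive,v0)
Op 8: N1 marks N1=suspect -> (suspect,v2)
Op 9: N1 marks N2=alive -> (alive,v1)

Answer: N0=alive,0 N1=suspect,2 N2=alive,1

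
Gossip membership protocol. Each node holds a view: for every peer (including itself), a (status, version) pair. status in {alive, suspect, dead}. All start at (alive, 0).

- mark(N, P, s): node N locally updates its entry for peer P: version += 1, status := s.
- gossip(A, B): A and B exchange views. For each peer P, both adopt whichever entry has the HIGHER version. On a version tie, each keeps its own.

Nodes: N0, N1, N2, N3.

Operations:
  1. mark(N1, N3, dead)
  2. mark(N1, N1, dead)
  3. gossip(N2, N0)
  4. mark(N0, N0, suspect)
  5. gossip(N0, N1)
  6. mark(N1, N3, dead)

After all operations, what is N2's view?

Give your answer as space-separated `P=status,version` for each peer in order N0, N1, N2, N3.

Op 1: N1 marks N3=dead -> (dead,v1)
Op 2: N1 marks N1=dead -> (dead,v1)
Op 3: gossip N2<->N0 -> N2.N0=(alive,v0) N2.N1=(alive,v0) N2.N2=(alive,v0) N2.N3=(alive,v0) | N0.N0=(alive,v0) N0.N1=(alive,v0) N0.N2=(alive,v0) N0.N3=(alive,v0)
Op 4: N0 marks N0=suspect -> (suspect,v1)
Op 5: gossip N0<->N1 -> N0.N0=(suspect,v1) N0.N1=(dead,v1) N0.N2=(alive,v0) N0.N3=(dead,v1) | N1.N0=(suspect,v1) N1.N1=(dead,v1) N1.N2=(alive,v0) N1.N3=(dead,v1)
Op 6: N1 marks N3=dead -> (dead,v2)

Answer: N0=alive,0 N1=alive,0 N2=alive,0 N3=alive,0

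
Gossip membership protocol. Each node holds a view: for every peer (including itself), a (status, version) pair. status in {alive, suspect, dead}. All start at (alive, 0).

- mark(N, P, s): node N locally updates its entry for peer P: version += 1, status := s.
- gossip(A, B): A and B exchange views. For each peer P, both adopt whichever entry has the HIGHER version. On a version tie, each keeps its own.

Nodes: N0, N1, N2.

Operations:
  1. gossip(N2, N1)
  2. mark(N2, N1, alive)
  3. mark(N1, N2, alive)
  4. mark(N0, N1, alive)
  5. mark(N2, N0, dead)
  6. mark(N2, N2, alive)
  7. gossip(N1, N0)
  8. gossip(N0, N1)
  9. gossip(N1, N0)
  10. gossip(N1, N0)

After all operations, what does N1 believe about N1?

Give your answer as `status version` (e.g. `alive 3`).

Answer: alive 1

Derivation:
Op 1: gossip N2<->N1 -> N2.N0=(alive,v0) N2.N1=(alive,v0) N2.N2=(alive,v0) | N1.N0=(alive,v0) N1.N1=(alive,v0) N1.N2=(alive,v0)
Op 2: N2 marks N1=alive -> (alive,v1)
Op 3: N1 marks N2=alive -> (alive,v1)
Op 4: N0 marks N1=alive -> (alive,v1)
Op 5: N2 marks N0=dead -> (dead,v1)
Op 6: N2 marks N2=alive -> (alive,v1)
Op 7: gossip N1<->N0 -> N1.N0=(alive,v0) N1.N1=(alive,v1) N1.N2=(alive,v1) | N0.N0=(alive,v0) N0.N1=(alive,v1) N0.N2=(alive,v1)
Op 8: gossip N0<->N1 -> N0.N0=(alive,v0) N0.N1=(alive,v1) N0.N2=(alive,v1) | N1.N0=(alive,v0) N1.N1=(alive,v1) N1.N2=(alive,v1)
Op 9: gossip N1<->N0 -> N1.N0=(alive,v0) N1.N1=(alive,v1) N1.N2=(alive,v1) | N0.N0=(alive,v0) N0.N1=(alive,v1) N0.N2=(alive,v1)
Op 10: gossip N1<->N0 -> N1.N0=(alive,v0) N1.N1=(alive,v1) N1.N2=(alive,v1) | N0.N0=(alive,v0) N0.N1=(alive,v1) N0.N2=(alive,v1)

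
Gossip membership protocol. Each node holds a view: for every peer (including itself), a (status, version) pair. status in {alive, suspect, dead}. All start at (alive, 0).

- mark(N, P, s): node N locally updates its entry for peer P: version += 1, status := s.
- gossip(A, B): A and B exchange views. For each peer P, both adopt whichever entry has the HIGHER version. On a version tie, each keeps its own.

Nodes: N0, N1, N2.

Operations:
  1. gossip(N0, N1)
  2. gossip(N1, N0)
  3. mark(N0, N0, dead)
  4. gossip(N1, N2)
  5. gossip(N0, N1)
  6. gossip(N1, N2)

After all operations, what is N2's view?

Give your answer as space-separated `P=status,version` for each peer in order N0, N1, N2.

Answer: N0=dead,1 N1=alive,0 N2=alive,0

Derivation:
Op 1: gossip N0<->N1 -> N0.N0=(alive,v0) N0.N1=(alive,v0) N0.N2=(alive,v0) | N1.N0=(alive,v0) N1.N1=(alive,v0) N1.N2=(alive,v0)
Op 2: gossip N1<->N0 -> N1.N0=(alive,v0) N1.N1=(alive,v0) N1.N2=(alive,v0) | N0.N0=(alive,v0) N0.N1=(alive,v0) N0.N2=(alive,v0)
Op 3: N0 marks N0=dead -> (dead,v1)
Op 4: gossip N1<->N2 -> N1.N0=(alive,v0) N1.N1=(alive,v0) N1.N2=(alive,v0) | N2.N0=(alive,v0) N2.N1=(alive,v0) N2.N2=(alive,v0)
Op 5: gossip N0<->N1 -> N0.N0=(dead,v1) N0.N1=(alive,v0) N0.N2=(alive,v0) | N1.N0=(dead,v1) N1.N1=(alive,v0) N1.N2=(alive,v0)
Op 6: gossip N1<->N2 -> N1.N0=(dead,v1) N1.N1=(alive,v0) N1.N2=(alive,v0) | N2.N0=(dead,v1) N2.N1=(alive,v0) N2.N2=(alive,v0)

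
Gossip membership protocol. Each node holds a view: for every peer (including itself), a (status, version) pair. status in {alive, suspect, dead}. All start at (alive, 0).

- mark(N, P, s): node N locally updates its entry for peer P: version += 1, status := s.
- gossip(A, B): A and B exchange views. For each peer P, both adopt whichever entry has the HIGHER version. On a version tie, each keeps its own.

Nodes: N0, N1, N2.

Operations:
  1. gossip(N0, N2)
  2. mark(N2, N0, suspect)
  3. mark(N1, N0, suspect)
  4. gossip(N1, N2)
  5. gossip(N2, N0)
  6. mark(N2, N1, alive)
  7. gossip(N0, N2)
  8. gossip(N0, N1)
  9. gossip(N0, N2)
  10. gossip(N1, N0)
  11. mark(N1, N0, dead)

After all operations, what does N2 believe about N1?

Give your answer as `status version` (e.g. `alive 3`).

Answer: alive 1

Derivation:
Op 1: gossip N0<->N2 -> N0.N0=(alive,v0) N0.N1=(alive,v0) N0.N2=(alive,v0) | N2.N0=(alive,v0) N2.N1=(alive,v0) N2.N2=(alive,v0)
Op 2: N2 marks N0=suspect -> (suspect,v1)
Op 3: N1 marks N0=suspect -> (suspect,v1)
Op 4: gossip N1<->N2 -> N1.N0=(suspect,v1) N1.N1=(alive,v0) N1.N2=(alive,v0) | N2.N0=(suspect,v1) N2.N1=(alive,v0) N2.N2=(alive,v0)
Op 5: gossip N2<->N0 -> N2.N0=(suspect,v1) N2.N1=(alive,v0) N2.N2=(alive,v0) | N0.N0=(suspect,v1) N0.N1=(alive,v0) N0.N2=(alive,v0)
Op 6: N2 marks N1=alive -> (alive,v1)
Op 7: gossip N0<->N2 -> N0.N0=(suspect,v1) N0.N1=(alive,v1) N0.N2=(alive,v0) | N2.N0=(suspect,v1) N2.N1=(alive,v1) N2.N2=(alive,v0)
Op 8: gossip N0<->N1 -> N0.N0=(suspect,v1) N0.N1=(alive,v1) N0.N2=(alive,v0) | N1.N0=(suspect,v1) N1.N1=(alive,v1) N1.N2=(alive,v0)
Op 9: gossip N0<->N2 -> N0.N0=(suspect,v1) N0.N1=(alive,v1) N0.N2=(alive,v0) | N2.N0=(suspect,v1) N2.N1=(alive,v1) N2.N2=(alive,v0)
Op 10: gossip N1<->N0 -> N1.N0=(suspect,v1) N1.N1=(alive,v1) N1.N2=(alive,v0) | N0.N0=(suspect,v1) N0.N1=(alive,v1) N0.N2=(alive,v0)
Op 11: N1 marks N0=dead -> (dead,v2)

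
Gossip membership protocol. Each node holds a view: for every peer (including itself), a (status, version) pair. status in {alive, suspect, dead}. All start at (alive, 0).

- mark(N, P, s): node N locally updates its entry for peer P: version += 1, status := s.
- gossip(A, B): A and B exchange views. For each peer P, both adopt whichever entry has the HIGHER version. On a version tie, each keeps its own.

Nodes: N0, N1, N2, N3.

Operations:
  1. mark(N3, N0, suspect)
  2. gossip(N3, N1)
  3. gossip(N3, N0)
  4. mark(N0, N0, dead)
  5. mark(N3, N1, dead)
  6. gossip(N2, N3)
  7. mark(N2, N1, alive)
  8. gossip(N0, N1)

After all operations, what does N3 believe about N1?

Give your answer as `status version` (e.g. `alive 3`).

Answer: dead 1

Derivation:
Op 1: N3 marks N0=suspect -> (suspect,v1)
Op 2: gossip N3<->N1 -> N3.N0=(suspect,v1) N3.N1=(alive,v0) N3.N2=(alive,v0) N3.N3=(alive,v0) | N1.N0=(suspect,v1) N1.N1=(alive,v0) N1.N2=(alive,v0) N1.N3=(alive,v0)
Op 3: gossip N3<->N0 -> N3.N0=(suspect,v1) N3.N1=(alive,v0) N3.N2=(alive,v0) N3.N3=(alive,v0) | N0.N0=(suspect,v1) N0.N1=(alive,v0) N0.N2=(alive,v0) N0.N3=(alive,v0)
Op 4: N0 marks N0=dead -> (dead,v2)
Op 5: N3 marks N1=dead -> (dead,v1)
Op 6: gossip N2<->N3 -> N2.N0=(suspect,v1) N2.N1=(dead,v1) N2.N2=(alive,v0) N2.N3=(alive,v0) | N3.N0=(suspect,v1) N3.N1=(dead,v1) N3.N2=(alive,v0) N3.N3=(alive,v0)
Op 7: N2 marks N1=alive -> (alive,v2)
Op 8: gossip N0<->N1 -> N0.N0=(dead,v2) N0.N1=(alive,v0) N0.N2=(alive,v0) N0.N3=(alive,v0) | N1.N0=(dead,v2) N1.N1=(alive,v0) N1.N2=(alive,v0) N1.N3=(alive,v0)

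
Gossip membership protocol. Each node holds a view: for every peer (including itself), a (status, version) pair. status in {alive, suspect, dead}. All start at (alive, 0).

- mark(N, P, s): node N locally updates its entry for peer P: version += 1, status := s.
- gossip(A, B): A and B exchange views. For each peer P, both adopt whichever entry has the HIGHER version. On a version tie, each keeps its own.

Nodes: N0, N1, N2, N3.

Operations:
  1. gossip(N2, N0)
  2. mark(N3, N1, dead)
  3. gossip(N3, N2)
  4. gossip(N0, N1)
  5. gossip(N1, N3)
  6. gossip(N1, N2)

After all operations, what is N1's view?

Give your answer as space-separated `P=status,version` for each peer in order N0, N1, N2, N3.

Answer: N0=alive,0 N1=dead,1 N2=alive,0 N3=alive,0

Derivation:
Op 1: gossip N2<->N0 -> N2.N0=(alive,v0) N2.N1=(alive,v0) N2.N2=(alive,v0) N2.N3=(alive,v0) | N0.N0=(alive,v0) N0.N1=(alive,v0) N0.N2=(alive,v0) N0.N3=(alive,v0)
Op 2: N3 marks N1=dead -> (dead,v1)
Op 3: gossip N3<->N2 -> N3.N0=(alive,v0) N3.N1=(dead,v1) N3.N2=(alive,v0) N3.N3=(alive,v0) | N2.N0=(alive,v0) N2.N1=(dead,v1) N2.N2=(alive,v0) N2.N3=(alive,v0)
Op 4: gossip N0<->N1 -> N0.N0=(alive,v0) N0.N1=(alive,v0) N0.N2=(alive,v0) N0.N3=(alive,v0) | N1.N0=(alive,v0) N1.N1=(alive,v0) N1.N2=(alive,v0) N1.N3=(alive,v0)
Op 5: gossip N1<->N3 -> N1.N0=(alive,v0) N1.N1=(dead,v1) N1.N2=(alive,v0) N1.N3=(alive,v0) | N3.N0=(alive,v0) N3.N1=(dead,v1) N3.N2=(alive,v0) N3.N3=(alive,v0)
Op 6: gossip N1<->N2 -> N1.N0=(alive,v0) N1.N1=(dead,v1) N1.N2=(alive,v0) N1.N3=(alive,v0) | N2.N0=(alive,v0) N2.N1=(dead,v1) N2.N2=(alive,v0) N2.N3=(alive,v0)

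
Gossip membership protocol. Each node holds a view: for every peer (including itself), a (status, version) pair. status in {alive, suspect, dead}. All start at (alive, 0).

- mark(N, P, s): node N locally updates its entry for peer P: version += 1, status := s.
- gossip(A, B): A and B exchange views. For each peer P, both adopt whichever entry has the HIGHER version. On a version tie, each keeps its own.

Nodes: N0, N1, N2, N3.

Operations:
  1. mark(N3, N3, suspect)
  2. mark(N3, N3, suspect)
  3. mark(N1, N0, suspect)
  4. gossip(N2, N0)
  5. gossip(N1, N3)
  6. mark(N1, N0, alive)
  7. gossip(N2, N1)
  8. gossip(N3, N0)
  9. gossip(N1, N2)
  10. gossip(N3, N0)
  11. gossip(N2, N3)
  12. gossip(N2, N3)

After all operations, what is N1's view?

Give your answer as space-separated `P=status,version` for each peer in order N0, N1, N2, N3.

Answer: N0=alive,2 N1=alive,0 N2=alive,0 N3=suspect,2

Derivation:
Op 1: N3 marks N3=suspect -> (suspect,v1)
Op 2: N3 marks N3=suspect -> (suspect,v2)
Op 3: N1 marks N0=suspect -> (suspect,v1)
Op 4: gossip N2<->N0 -> N2.N0=(alive,v0) N2.N1=(alive,v0) N2.N2=(alive,v0) N2.N3=(alive,v0) | N0.N0=(alive,v0) N0.N1=(alive,v0) N0.N2=(alive,v0) N0.N3=(alive,v0)
Op 5: gossip N1<->N3 -> N1.N0=(suspect,v1) N1.N1=(alive,v0) N1.N2=(alive,v0) N1.N3=(suspect,v2) | N3.N0=(suspect,v1) N3.N1=(alive,v0) N3.N2=(alive,v0) N3.N3=(suspect,v2)
Op 6: N1 marks N0=alive -> (alive,v2)
Op 7: gossip N2<->N1 -> N2.N0=(alive,v2) N2.N1=(alive,v0) N2.N2=(alive,v0) N2.N3=(suspect,v2) | N1.N0=(alive,v2) N1.N1=(alive,v0) N1.N2=(alive,v0) N1.N3=(suspect,v2)
Op 8: gossip N3<->N0 -> N3.N0=(suspect,v1) N3.N1=(alive,v0) N3.N2=(alive,v0) N3.N3=(suspect,v2) | N0.N0=(suspect,v1) N0.N1=(alive,v0) N0.N2=(alive,v0) N0.N3=(suspect,v2)
Op 9: gossip N1<->N2 -> N1.N0=(alive,v2) N1.N1=(alive,v0) N1.N2=(alive,v0) N1.N3=(suspect,v2) | N2.N0=(alive,v2) N2.N1=(alive,v0) N2.N2=(alive,v0) N2.N3=(suspect,v2)
Op 10: gossip N3<->N0 -> N3.N0=(suspect,v1) N3.N1=(alive,v0) N3.N2=(alive,v0) N3.N3=(suspect,v2) | N0.N0=(suspect,v1) N0.N1=(alive,v0) N0.N2=(alive,v0) N0.N3=(suspect,v2)
Op 11: gossip N2<->N3 -> N2.N0=(alive,v2) N2.N1=(alive,v0) N2.N2=(alive,v0) N2.N3=(suspect,v2) | N3.N0=(alive,v2) N3.N1=(alive,v0) N3.N2=(alive,v0) N3.N3=(suspect,v2)
Op 12: gossip N2<->N3 -> N2.N0=(alive,v2) N2.N1=(alive,v0) N2.N2=(alive,v0) N2.N3=(suspect,v2) | N3.N0=(alive,v2) N3.N1=(alive,v0) N3.N2=(alive,v0) N3.N3=(suspect,v2)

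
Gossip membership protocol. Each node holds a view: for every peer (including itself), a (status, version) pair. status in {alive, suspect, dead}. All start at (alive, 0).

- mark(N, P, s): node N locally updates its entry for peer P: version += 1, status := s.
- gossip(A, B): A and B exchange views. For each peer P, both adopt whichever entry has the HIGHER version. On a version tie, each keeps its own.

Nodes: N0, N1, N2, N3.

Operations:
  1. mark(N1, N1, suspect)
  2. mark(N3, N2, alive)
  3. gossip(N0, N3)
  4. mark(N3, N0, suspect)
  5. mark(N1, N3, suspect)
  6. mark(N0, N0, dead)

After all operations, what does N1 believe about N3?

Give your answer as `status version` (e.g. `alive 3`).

Answer: suspect 1

Derivation:
Op 1: N1 marks N1=suspect -> (suspect,v1)
Op 2: N3 marks N2=alive -> (alive,v1)
Op 3: gossip N0<->N3 -> N0.N0=(alive,v0) N0.N1=(alive,v0) N0.N2=(alive,v1) N0.N3=(alive,v0) | N3.N0=(alive,v0) N3.N1=(alive,v0) N3.N2=(alive,v1) N3.N3=(alive,v0)
Op 4: N3 marks N0=suspect -> (suspect,v1)
Op 5: N1 marks N3=suspect -> (suspect,v1)
Op 6: N0 marks N0=dead -> (dead,v1)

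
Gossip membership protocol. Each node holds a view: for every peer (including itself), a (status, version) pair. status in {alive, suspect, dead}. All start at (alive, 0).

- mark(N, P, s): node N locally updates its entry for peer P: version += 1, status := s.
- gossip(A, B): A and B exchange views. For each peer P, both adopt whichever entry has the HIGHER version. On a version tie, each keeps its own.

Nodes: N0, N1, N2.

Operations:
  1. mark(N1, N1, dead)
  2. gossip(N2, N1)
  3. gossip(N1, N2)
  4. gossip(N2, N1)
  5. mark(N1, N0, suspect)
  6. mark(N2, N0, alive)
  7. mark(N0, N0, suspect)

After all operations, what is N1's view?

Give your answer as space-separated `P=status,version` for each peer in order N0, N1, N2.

Answer: N0=suspect,1 N1=dead,1 N2=alive,0

Derivation:
Op 1: N1 marks N1=dead -> (dead,v1)
Op 2: gossip N2<->N1 -> N2.N0=(alive,v0) N2.N1=(dead,v1) N2.N2=(alive,v0) | N1.N0=(alive,v0) N1.N1=(dead,v1) N1.N2=(alive,v0)
Op 3: gossip N1<->N2 -> N1.N0=(alive,v0) N1.N1=(dead,v1) N1.N2=(alive,v0) | N2.N0=(alive,v0) N2.N1=(dead,v1) N2.N2=(alive,v0)
Op 4: gossip N2<->N1 -> N2.N0=(alive,v0) N2.N1=(dead,v1) N2.N2=(alive,v0) | N1.N0=(alive,v0) N1.N1=(dead,v1) N1.N2=(alive,v0)
Op 5: N1 marks N0=suspect -> (suspect,v1)
Op 6: N2 marks N0=alive -> (alive,v1)
Op 7: N0 marks N0=suspect -> (suspect,v1)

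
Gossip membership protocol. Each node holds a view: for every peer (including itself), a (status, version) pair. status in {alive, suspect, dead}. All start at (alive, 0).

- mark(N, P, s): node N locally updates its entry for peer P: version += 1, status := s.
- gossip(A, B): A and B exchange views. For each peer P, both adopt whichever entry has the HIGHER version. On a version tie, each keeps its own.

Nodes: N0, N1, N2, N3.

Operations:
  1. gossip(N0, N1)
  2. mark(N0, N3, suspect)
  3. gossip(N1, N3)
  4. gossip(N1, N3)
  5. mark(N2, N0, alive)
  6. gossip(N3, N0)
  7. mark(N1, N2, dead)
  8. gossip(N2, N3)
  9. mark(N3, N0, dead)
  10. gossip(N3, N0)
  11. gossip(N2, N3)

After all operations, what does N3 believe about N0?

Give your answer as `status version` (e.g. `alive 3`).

Op 1: gossip N0<->N1 -> N0.N0=(alive,v0) N0.N1=(alive,v0) N0.N2=(alive,v0) N0.N3=(alive,v0) | N1.N0=(alive,v0) N1.N1=(alive,v0) N1.N2=(alive,v0) N1.N3=(alive,v0)
Op 2: N0 marks N3=suspect -> (suspect,v1)
Op 3: gossip N1<->N3 -> N1.N0=(alive,v0) N1.N1=(alive,v0) N1.N2=(alive,v0) N1.N3=(alive,v0) | N3.N0=(alive,v0) N3.N1=(alive,v0) N3.N2=(alive,v0) N3.N3=(alive,v0)
Op 4: gossip N1<->N3 -> N1.N0=(alive,v0) N1.N1=(alive,v0) N1.N2=(alive,v0) N1.N3=(alive,v0) | N3.N0=(alive,v0) N3.N1=(alive,v0) N3.N2=(alive,v0) N3.N3=(alive,v0)
Op 5: N2 marks N0=alive -> (alive,v1)
Op 6: gossip N3<->N0 -> N3.N0=(alive,v0) N3.N1=(alive,v0) N3.N2=(alive,v0) N3.N3=(suspect,v1) | N0.N0=(alive,v0) N0.N1=(alive,v0) N0.N2=(alive,v0) N0.N3=(suspect,v1)
Op 7: N1 marks N2=dead -> (dead,v1)
Op 8: gossip N2<->N3 -> N2.N0=(alive,v1) N2.N1=(alive,v0) N2.N2=(alive,v0) N2.N3=(suspect,v1) | N3.N0=(alive,v1) N3.N1=(alive,v0) N3.N2=(alive,v0) N3.N3=(suspect,v1)
Op 9: N3 marks N0=dead -> (dead,v2)
Op 10: gossip N3<->N0 -> N3.N0=(dead,v2) N3.N1=(alive,v0) N3.N2=(alive,v0) N3.N3=(suspect,v1) | N0.N0=(dead,v2) N0.N1=(alive,v0) N0.N2=(alive,v0) N0.N3=(suspect,v1)
Op 11: gossip N2<->N3 -> N2.N0=(dead,v2) N2.N1=(alive,v0) N2.N2=(alive,v0) N2.N3=(suspect,v1) | N3.N0=(dead,v2) N3.N1=(alive,v0) N3.N2=(alive,v0) N3.N3=(suspect,v1)

Answer: dead 2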